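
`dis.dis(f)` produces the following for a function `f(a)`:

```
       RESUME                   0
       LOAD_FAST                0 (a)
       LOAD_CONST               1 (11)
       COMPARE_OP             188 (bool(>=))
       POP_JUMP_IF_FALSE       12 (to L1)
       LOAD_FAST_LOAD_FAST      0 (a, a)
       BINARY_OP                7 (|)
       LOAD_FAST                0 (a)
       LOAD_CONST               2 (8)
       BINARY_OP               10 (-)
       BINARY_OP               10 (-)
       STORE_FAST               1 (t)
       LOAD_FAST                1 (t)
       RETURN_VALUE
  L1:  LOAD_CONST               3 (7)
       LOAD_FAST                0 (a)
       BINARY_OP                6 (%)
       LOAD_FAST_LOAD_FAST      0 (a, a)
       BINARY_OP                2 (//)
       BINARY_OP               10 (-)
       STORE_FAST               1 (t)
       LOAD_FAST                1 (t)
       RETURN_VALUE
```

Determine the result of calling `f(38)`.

LOAD_FAST a → push 38. Stack: [38]
LOAD_CONST → push 11. Stack: [38, 11]
COMPARE_OP bool(>=) → 38 vs 11 = True. Stack: [True]
POP_JUMP_IF_FALSE → pop True; no jump. Stack: []
LOAD_FAST_LOAD_FAST a,a → push 38,38. Stack: [38, 38]
BINARY_OP | → 38 | 38 = 38. Stack: [38]
LOAD_FAST a → push 38. Stack: [38, 38]
LOAD_CONST → push 8. Stack: [38, 38, 8]
BINARY_OP - → 38 - 8 = 30. Stack: [38, 30]
BINARY_OP - → 38 - 30 = 8. Stack: [8]
STORE_FAST t → t=8. Stack: []
LOAD_FAST t → push 8. Stack: [8]
RETURN_VALUE → return 8.

8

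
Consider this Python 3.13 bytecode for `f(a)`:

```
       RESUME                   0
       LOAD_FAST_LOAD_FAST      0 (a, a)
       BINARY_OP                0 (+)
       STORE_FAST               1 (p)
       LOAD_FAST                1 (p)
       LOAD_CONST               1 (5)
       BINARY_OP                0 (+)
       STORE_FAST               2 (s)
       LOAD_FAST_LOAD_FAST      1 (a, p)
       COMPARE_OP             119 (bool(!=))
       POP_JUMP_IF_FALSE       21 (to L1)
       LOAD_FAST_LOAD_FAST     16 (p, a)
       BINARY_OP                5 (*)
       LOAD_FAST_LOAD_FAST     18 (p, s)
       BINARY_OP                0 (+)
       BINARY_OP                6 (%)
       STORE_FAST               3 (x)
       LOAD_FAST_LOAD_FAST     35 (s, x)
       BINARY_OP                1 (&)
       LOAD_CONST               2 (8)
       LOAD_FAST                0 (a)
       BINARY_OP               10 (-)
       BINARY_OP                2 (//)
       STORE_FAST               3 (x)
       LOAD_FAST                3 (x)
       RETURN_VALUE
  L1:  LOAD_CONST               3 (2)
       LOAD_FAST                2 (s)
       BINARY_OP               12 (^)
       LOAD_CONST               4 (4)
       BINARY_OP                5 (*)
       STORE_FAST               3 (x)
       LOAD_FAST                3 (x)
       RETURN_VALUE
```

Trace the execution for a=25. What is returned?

-2

LOAD_FAST_LOAD_FAST a,a → push 25,25. Stack: [25, 25]
BINARY_OP + → 25 + 25 = 50. Stack: [50]
STORE_FAST p → p=50. Stack: []
LOAD_FAST p → push 50. Stack: [50]
LOAD_CONST → push 5. Stack: [50, 5]
BINARY_OP + → 50 + 5 = 55. Stack: [55]
STORE_FAST s → s=55. Stack: []
LOAD_FAST_LOAD_FAST a,p → push 25,50. Stack: [25, 50]
COMPARE_OP bool(!=) → 25 vs 50 = True. Stack: [True]
POP_JUMP_IF_FALSE → pop True; no jump. Stack: []
LOAD_FAST_LOAD_FAST p,a → push 50,25. Stack: [50, 25]
BINARY_OP * → 50 * 25 = 1250. Stack: [1250]
LOAD_FAST_LOAD_FAST p,s → push 50,55. Stack: [1250, 50, 55]
BINARY_OP + → 50 + 55 = 105. Stack: [1250, 105]
BINARY_OP % → 1250 % 105 = 95. Stack: [95]
STORE_FAST x → x=95. Stack: []
LOAD_FAST_LOAD_FAST s,x → push 55,95. Stack: [55, 95]
BINARY_OP & → 55 & 95 = 23. Stack: [23]
LOAD_CONST → push 8. Stack: [23, 8]
LOAD_FAST a → push 25. Stack: [23, 8, 25]
BINARY_OP - → 8 - 25 = -17. Stack: [23, -17]
BINARY_OP // → 23 // -17 = -2. Stack: [-2]
STORE_FAST x → x=-2. Stack: []
LOAD_FAST x → push -2. Stack: [-2]
RETURN_VALUE → return -2.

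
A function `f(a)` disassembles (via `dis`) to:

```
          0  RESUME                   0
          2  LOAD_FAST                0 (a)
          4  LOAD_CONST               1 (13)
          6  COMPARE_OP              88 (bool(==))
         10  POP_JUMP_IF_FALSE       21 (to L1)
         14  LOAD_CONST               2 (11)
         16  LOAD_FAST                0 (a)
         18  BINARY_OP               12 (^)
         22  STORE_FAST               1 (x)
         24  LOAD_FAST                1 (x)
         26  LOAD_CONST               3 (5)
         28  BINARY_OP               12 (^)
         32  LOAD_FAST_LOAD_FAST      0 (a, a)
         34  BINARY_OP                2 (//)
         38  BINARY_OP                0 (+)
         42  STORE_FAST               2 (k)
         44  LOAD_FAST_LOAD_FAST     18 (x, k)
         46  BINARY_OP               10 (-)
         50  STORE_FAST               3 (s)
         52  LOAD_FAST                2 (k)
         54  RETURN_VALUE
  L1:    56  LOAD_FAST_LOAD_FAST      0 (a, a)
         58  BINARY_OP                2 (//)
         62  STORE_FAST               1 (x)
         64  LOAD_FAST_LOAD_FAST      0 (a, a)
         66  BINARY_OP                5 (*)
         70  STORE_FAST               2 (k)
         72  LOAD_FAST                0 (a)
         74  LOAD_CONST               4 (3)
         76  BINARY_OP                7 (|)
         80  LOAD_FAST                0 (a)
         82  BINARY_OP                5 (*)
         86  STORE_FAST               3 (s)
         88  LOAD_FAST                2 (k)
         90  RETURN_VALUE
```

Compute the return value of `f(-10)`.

LOAD_FAST a → push -10. Stack: [-10]
LOAD_CONST → push 13. Stack: [-10, 13]
COMPARE_OP bool(==) → -10 vs 13 = False. Stack: [False]
POP_JUMP_IF_FALSE → pop False; jump. Stack: []
LOAD_FAST_LOAD_FAST a,a → push -10,-10. Stack: [-10, -10]
BINARY_OP // → -10 // -10 = 1. Stack: [1]
STORE_FAST x → x=1. Stack: []
LOAD_FAST_LOAD_FAST a,a → push -10,-10. Stack: [-10, -10]
BINARY_OP * → -10 * -10 = 100. Stack: [100]
STORE_FAST k → k=100. Stack: []
LOAD_FAST a → push -10. Stack: [-10]
LOAD_CONST → push 3. Stack: [-10, 3]
BINARY_OP | → -10 | 3 = -9. Stack: [-9]
LOAD_FAST a → push -10. Stack: [-9, -10]
BINARY_OP * → -9 * -10 = 90. Stack: [90]
STORE_FAST s → s=90. Stack: []
LOAD_FAST k → push 100. Stack: [100]
RETURN_VALUE → return 100.

100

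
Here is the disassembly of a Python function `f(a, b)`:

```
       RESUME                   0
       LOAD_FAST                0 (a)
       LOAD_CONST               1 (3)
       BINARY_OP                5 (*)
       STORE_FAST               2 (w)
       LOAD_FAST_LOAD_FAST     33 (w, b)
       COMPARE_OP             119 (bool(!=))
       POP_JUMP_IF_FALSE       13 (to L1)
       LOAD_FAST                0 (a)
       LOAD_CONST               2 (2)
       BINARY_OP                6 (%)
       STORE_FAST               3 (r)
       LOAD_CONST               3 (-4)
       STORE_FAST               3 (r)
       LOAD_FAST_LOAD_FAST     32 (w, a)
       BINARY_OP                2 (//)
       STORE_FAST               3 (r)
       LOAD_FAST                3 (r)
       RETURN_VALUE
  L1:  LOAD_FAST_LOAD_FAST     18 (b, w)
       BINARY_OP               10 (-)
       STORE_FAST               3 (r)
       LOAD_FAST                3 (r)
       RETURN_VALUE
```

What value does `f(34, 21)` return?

3

LOAD_FAST a → push 34. Stack: [34]
LOAD_CONST → push 3. Stack: [34, 3]
BINARY_OP * → 34 * 3 = 102. Stack: [102]
STORE_FAST w → w=102. Stack: []
LOAD_FAST_LOAD_FAST w,b → push 102,21. Stack: [102, 21]
COMPARE_OP bool(!=) → 102 vs 21 = True. Stack: [True]
POP_JUMP_IF_FALSE → pop True; no jump. Stack: []
LOAD_FAST a → push 34. Stack: [34]
LOAD_CONST → push 2. Stack: [34, 2]
BINARY_OP % → 34 % 2 = 0. Stack: [0]
STORE_FAST r → r=0. Stack: []
LOAD_CONST → push -4. Stack: [-4]
STORE_FAST r → r=-4. Stack: []
LOAD_FAST_LOAD_FAST w,a → push 102,34. Stack: [102, 34]
BINARY_OP // → 102 // 34 = 3. Stack: [3]
STORE_FAST r → r=3. Stack: []
LOAD_FAST r → push 3. Stack: [3]
RETURN_VALUE → return 3.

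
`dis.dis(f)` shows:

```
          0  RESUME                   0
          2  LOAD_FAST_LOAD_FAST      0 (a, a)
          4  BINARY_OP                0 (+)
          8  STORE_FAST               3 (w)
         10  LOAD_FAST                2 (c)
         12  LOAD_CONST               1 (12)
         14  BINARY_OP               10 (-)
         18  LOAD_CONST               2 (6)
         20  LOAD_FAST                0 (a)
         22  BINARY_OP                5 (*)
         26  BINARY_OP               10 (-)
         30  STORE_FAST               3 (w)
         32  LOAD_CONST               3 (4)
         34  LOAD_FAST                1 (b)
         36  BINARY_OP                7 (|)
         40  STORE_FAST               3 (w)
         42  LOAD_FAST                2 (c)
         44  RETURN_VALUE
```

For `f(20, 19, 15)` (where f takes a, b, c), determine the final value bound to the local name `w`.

23

LOAD_FAST_LOAD_FAST a,a → push 20,20. Stack: [20, 20]
BINARY_OP + → 20 + 20 = 40. Stack: [40]
STORE_FAST w → w=40. Stack: []
LOAD_FAST c → push 15. Stack: [15]
LOAD_CONST → push 12. Stack: [15, 12]
BINARY_OP - → 15 - 12 = 3. Stack: [3]
LOAD_CONST → push 6. Stack: [3, 6]
LOAD_FAST a → push 20. Stack: [3, 6, 20]
BINARY_OP * → 6 * 20 = 120. Stack: [3, 120]
BINARY_OP - → 3 - 120 = -117. Stack: [-117]
STORE_FAST w → w=-117. Stack: []
LOAD_CONST → push 4. Stack: [4]
LOAD_FAST b → push 19. Stack: [4, 19]
BINARY_OP | → 4 | 19 = 23. Stack: [23]
STORE_FAST w → w=23. Stack: []
LOAD_FAST c → push 15. Stack: [15]
RETURN_VALUE → return 15.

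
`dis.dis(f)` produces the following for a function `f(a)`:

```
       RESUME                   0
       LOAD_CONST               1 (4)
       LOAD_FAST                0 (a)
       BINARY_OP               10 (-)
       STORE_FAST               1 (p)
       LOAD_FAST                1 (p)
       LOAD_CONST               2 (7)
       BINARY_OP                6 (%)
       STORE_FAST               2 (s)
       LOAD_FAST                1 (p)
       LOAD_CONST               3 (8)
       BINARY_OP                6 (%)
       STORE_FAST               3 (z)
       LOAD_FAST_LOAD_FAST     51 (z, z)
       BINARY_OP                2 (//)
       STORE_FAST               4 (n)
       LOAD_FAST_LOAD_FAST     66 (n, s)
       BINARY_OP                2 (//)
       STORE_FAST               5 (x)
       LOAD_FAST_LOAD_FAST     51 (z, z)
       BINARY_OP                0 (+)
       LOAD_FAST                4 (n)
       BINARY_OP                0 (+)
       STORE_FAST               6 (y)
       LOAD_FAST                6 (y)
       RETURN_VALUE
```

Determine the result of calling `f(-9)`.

LOAD_CONST → push 4. Stack: [4]
LOAD_FAST a → push -9. Stack: [4, -9]
BINARY_OP - → 4 - -9 = 13. Stack: [13]
STORE_FAST p → p=13. Stack: []
LOAD_FAST p → push 13. Stack: [13]
LOAD_CONST → push 7. Stack: [13, 7]
BINARY_OP % → 13 % 7 = 6. Stack: [6]
STORE_FAST s → s=6. Stack: []
LOAD_FAST p → push 13. Stack: [13]
LOAD_CONST → push 8. Stack: [13, 8]
BINARY_OP % → 13 % 8 = 5. Stack: [5]
STORE_FAST z → z=5. Stack: []
LOAD_FAST_LOAD_FAST z,z → push 5,5. Stack: [5, 5]
BINARY_OP // → 5 // 5 = 1. Stack: [1]
STORE_FAST n → n=1. Stack: []
LOAD_FAST_LOAD_FAST n,s → push 1,6. Stack: [1, 6]
BINARY_OP // → 1 // 6 = 0. Stack: [0]
STORE_FAST x → x=0. Stack: []
LOAD_FAST_LOAD_FAST z,z → push 5,5. Stack: [5, 5]
BINARY_OP + → 5 + 5 = 10. Stack: [10]
LOAD_FAST n → push 1. Stack: [10, 1]
BINARY_OP + → 10 + 1 = 11. Stack: [11]
STORE_FAST y → y=11. Stack: []
LOAD_FAST y → push 11. Stack: [11]
RETURN_VALUE → return 11.

11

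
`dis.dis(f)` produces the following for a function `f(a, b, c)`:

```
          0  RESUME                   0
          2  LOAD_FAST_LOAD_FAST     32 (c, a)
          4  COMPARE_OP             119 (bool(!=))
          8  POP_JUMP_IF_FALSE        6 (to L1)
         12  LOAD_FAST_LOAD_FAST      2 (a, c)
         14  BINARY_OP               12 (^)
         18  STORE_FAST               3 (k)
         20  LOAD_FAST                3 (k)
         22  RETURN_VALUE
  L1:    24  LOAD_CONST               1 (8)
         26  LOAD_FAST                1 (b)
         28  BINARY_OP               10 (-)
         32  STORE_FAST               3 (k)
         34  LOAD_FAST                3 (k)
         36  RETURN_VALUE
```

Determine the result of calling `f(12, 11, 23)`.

LOAD_FAST_LOAD_FAST c,a → push 23,12. Stack: [23, 12]
COMPARE_OP bool(!=) → 23 vs 12 = True. Stack: [True]
POP_JUMP_IF_FALSE → pop True; no jump. Stack: []
LOAD_FAST_LOAD_FAST a,c → push 12,23. Stack: [12, 23]
BINARY_OP ^ → 12 ^ 23 = 27. Stack: [27]
STORE_FAST k → k=27. Stack: []
LOAD_FAST k → push 27. Stack: [27]
RETURN_VALUE → return 27.

27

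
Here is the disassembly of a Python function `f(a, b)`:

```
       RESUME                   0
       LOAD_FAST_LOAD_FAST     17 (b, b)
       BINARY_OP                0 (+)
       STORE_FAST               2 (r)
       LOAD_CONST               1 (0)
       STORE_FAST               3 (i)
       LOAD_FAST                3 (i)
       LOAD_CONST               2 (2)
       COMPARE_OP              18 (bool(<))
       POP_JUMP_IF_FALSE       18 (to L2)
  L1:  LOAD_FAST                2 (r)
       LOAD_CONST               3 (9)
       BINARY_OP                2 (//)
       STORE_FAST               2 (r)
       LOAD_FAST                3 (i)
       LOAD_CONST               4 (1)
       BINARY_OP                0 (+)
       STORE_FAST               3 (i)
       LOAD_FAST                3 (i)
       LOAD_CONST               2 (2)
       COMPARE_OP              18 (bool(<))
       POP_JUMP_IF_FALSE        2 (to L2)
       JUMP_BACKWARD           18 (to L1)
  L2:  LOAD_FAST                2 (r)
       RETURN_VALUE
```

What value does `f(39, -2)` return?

LOAD_FAST_LOAD_FAST b,b → push -2,-2. Stack: [-2, -2]
BINARY_OP + → -2 + -2 = -4. Stack: [-4]
STORE_FAST r → r=-4. Stack: []
LOAD_CONST → push 0. Stack: [0]
STORE_FAST i → i=0. Stack: []
LOAD_FAST i → push 0. Stack: [0]
LOAD_CONST → push 2. Stack: [0, 2]
COMPARE_OP bool(<) → 0 vs 2 = True. Stack: [True]
POP_JUMP_IF_FALSE → pop True; no jump. Stack: []
LOAD_FAST r → push -4. Stack: [-4]
LOAD_CONST → push 9. Stack: [-4, 9]
BINARY_OP // → -4 // 9 = -1. Stack: [-1]
STORE_FAST r → r=-1. Stack: []
LOAD_FAST i → push 0. Stack: [0]
LOAD_CONST → push 1. Stack: [0, 1]
BINARY_OP + → 0 + 1 = 1. Stack: [1]
STORE_FAST i → i=1. Stack: []
LOAD_FAST i → push 1. Stack: [1]
LOAD_CONST → push 2. Stack: [1, 2]
COMPARE_OP bool(<) → 1 vs 2 = True. Stack: [True]
POP_JUMP_IF_FALSE → pop True; no jump. Stack: []
LOAD_FAST r → push -1. Stack: [-1]
LOAD_CONST → push 9. Stack: [-1, 9]
BINARY_OP // → -1 // 9 = -1. Stack: [-1]
STORE_FAST r → r=-1. Stack: []
LOAD_FAST i → push 1. Stack: [1]
LOAD_CONST → push 1. Stack: [1, 1]
BINARY_OP + → 1 + 1 = 2. Stack: [2]
STORE_FAST i → i=2. Stack: []
LOAD_FAST i → push 2. Stack: [2]
LOAD_CONST → push 2. Stack: [2, 2]
COMPARE_OP bool(<) → 2 vs 2 = False. Stack: [False]
POP_JUMP_IF_FALSE → pop False; jump. Stack: []
LOAD_FAST r → push -1. Stack: [-1]
RETURN_VALUE → return -1.

-1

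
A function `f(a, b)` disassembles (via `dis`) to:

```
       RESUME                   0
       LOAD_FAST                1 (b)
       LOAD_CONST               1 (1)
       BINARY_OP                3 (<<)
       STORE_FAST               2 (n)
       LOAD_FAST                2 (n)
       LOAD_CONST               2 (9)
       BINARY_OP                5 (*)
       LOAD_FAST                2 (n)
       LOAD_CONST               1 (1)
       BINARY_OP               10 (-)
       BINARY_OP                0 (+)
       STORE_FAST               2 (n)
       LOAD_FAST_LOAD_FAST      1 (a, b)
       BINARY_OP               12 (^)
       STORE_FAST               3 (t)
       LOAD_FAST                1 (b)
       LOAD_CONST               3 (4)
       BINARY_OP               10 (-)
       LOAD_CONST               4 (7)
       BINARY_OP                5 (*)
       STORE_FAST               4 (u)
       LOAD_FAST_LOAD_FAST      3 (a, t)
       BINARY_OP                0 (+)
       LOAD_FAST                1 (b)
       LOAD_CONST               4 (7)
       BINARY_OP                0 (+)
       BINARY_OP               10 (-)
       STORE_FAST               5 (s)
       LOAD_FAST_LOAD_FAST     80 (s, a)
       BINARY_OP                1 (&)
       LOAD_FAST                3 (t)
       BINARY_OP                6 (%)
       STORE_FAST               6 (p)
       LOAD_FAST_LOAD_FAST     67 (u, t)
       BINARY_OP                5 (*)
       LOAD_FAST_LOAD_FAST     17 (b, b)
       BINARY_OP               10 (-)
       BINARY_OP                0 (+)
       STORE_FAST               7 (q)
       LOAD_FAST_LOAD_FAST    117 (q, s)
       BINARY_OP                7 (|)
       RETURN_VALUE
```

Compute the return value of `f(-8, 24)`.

LOAD_FAST b → push 24. Stack: [24]
LOAD_CONST → push 1. Stack: [24, 1]
BINARY_OP << → 24 << 1 = 48. Stack: [48]
STORE_FAST n → n=48. Stack: []
LOAD_FAST n → push 48. Stack: [48]
LOAD_CONST → push 9. Stack: [48, 9]
BINARY_OP * → 48 * 9 = 432. Stack: [432]
LOAD_FAST n → push 48. Stack: [432, 48]
LOAD_CONST → push 1. Stack: [432, 48, 1]
BINARY_OP - → 48 - 1 = 47. Stack: [432, 47]
BINARY_OP + → 432 + 47 = 479. Stack: [479]
STORE_FAST n → n=479. Stack: []
LOAD_FAST_LOAD_FAST a,b → push -8,24. Stack: [-8, 24]
BINARY_OP ^ → -8 ^ 24 = -32. Stack: [-32]
STORE_FAST t → t=-32. Stack: []
LOAD_FAST b → push 24. Stack: [24]
LOAD_CONST → push 4. Stack: [24, 4]
BINARY_OP - → 24 - 4 = 20. Stack: [20]
LOAD_CONST → push 7. Stack: [20, 7]
BINARY_OP * → 20 * 7 = 140. Stack: [140]
STORE_FAST u → u=140. Stack: []
LOAD_FAST_LOAD_FAST a,t → push -8,-32. Stack: [-8, -32]
BINARY_OP + → -8 + -32 = -40. Stack: [-40]
LOAD_FAST b → push 24. Stack: [-40, 24]
LOAD_CONST → push 7. Stack: [-40, 24, 7]
BINARY_OP + → 24 + 7 = 31. Stack: [-40, 31]
BINARY_OP - → -40 - 31 = -71. Stack: [-71]
STORE_FAST s → s=-71. Stack: []
LOAD_FAST_LOAD_FAST s,a → push -71,-8. Stack: [-71, -8]
BINARY_OP & → -71 & -8 = -72. Stack: [-72]
LOAD_FAST t → push -32. Stack: [-72, -32]
BINARY_OP % → -72 % -32 = -8. Stack: [-8]
STORE_FAST p → p=-8. Stack: []
LOAD_FAST_LOAD_FAST u,t → push 140,-32. Stack: [140, -32]
BINARY_OP * → 140 * -32 = -4480. Stack: [-4480]
LOAD_FAST_LOAD_FAST b,b → push 24,24. Stack: [-4480, 24, 24]
BINARY_OP - → 24 - 24 = 0. Stack: [-4480, 0]
BINARY_OP + → -4480 + 0 = -4480. Stack: [-4480]
STORE_FAST q → q=-4480. Stack: []
LOAD_FAST_LOAD_FAST q,s → push -4480,-71. Stack: [-4480, -71]
BINARY_OP | → -4480 | -71 = -71. Stack: [-71]
RETURN_VALUE → return -71.

-71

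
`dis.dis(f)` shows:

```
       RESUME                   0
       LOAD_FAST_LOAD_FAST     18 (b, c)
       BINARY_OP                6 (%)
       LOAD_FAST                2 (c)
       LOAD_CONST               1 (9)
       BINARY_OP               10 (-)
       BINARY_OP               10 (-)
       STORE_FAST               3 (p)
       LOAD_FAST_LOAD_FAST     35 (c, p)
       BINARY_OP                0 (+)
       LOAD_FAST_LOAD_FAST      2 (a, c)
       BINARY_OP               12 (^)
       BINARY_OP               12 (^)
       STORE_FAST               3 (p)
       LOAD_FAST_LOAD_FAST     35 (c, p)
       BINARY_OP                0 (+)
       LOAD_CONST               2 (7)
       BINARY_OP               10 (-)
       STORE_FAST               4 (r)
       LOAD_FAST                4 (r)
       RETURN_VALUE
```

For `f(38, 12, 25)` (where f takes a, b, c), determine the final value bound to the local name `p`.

LOAD_FAST_LOAD_FAST b,c → push 12,25. Stack: [12, 25]
BINARY_OP % → 12 % 25 = 12. Stack: [12]
LOAD_FAST c → push 25. Stack: [12, 25]
LOAD_CONST → push 9. Stack: [12, 25, 9]
BINARY_OP - → 25 - 9 = 16. Stack: [12, 16]
BINARY_OP - → 12 - 16 = -4. Stack: [-4]
STORE_FAST p → p=-4. Stack: []
LOAD_FAST_LOAD_FAST c,p → push 25,-4. Stack: [25, -4]
BINARY_OP + → 25 + -4 = 21. Stack: [21]
LOAD_FAST_LOAD_FAST a,c → push 38,25. Stack: [21, 38, 25]
BINARY_OP ^ → 38 ^ 25 = 63. Stack: [21, 63]
BINARY_OP ^ → 21 ^ 63 = 42. Stack: [42]
STORE_FAST p → p=42. Stack: []
LOAD_FAST_LOAD_FAST c,p → push 25,42. Stack: [25, 42]
BINARY_OP + → 25 + 42 = 67. Stack: [67]
LOAD_CONST → push 7. Stack: [67, 7]
BINARY_OP - → 67 - 7 = 60. Stack: [60]
STORE_FAST r → r=60. Stack: []
LOAD_FAST r → push 60. Stack: [60]
RETURN_VALUE → return 60.

42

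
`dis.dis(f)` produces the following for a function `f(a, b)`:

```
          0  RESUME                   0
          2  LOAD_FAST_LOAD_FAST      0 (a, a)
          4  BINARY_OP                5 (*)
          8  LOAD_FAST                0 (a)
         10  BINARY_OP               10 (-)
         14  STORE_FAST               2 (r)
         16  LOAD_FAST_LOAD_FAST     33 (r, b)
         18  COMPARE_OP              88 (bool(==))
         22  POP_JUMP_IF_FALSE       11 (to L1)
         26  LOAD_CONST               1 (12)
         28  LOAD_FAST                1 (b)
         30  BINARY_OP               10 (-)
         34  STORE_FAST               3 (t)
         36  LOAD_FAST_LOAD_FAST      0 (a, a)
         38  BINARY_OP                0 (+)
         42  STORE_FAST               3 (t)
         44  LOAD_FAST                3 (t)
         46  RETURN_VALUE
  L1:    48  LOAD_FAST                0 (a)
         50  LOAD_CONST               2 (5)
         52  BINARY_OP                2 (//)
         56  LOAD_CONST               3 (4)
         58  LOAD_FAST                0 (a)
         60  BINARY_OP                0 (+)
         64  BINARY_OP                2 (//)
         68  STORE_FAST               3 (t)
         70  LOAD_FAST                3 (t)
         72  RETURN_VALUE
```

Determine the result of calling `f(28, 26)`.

0

LOAD_FAST_LOAD_FAST a,a → push 28,28. Stack: [28, 28]
BINARY_OP * → 28 * 28 = 784. Stack: [784]
LOAD_FAST a → push 28. Stack: [784, 28]
BINARY_OP - → 784 - 28 = 756. Stack: [756]
STORE_FAST r → r=756. Stack: []
LOAD_FAST_LOAD_FAST r,b → push 756,26. Stack: [756, 26]
COMPARE_OP bool(==) → 756 vs 26 = False. Stack: [False]
POP_JUMP_IF_FALSE → pop False; jump. Stack: []
LOAD_FAST a → push 28. Stack: [28]
LOAD_CONST → push 5. Stack: [28, 5]
BINARY_OP // → 28 // 5 = 5. Stack: [5]
LOAD_CONST → push 4. Stack: [5, 4]
LOAD_FAST a → push 28. Stack: [5, 4, 28]
BINARY_OP + → 4 + 28 = 32. Stack: [5, 32]
BINARY_OP // → 5 // 32 = 0. Stack: [0]
STORE_FAST t → t=0. Stack: []
LOAD_FAST t → push 0. Stack: [0]
RETURN_VALUE → return 0.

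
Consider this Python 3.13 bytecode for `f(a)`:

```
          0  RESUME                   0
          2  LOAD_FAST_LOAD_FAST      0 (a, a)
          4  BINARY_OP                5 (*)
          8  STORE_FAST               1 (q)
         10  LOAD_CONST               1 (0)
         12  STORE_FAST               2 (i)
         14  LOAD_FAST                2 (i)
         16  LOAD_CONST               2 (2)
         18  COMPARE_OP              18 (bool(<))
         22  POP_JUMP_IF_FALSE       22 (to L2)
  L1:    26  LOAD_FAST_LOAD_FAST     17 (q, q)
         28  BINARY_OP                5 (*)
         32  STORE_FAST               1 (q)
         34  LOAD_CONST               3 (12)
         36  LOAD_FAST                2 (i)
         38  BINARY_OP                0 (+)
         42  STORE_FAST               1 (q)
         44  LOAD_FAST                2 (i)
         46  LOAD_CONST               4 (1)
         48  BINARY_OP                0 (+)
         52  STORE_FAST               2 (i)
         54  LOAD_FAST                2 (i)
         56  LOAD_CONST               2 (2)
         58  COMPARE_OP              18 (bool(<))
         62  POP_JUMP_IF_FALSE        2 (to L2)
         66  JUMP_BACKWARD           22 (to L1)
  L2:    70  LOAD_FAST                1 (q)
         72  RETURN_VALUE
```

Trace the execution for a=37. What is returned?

13

LOAD_FAST_LOAD_FAST a,a → push 37,37. Stack: [37, 37]
BINARY_OP * → 37 * 37 = 1369. Stack: [1369]
STORE_FAST q → q=1369. Stack: []
LOAD_CONST → push 0. Stack: [0]
STORE_FAST i → i=0. Stack: []
LOAD_FAST i → push 0. Stack: [0]
LOAD_CONST → push 2. Stack: [0, 2]
COMPARE_OP bool(<) → 0 vs 2 = True. Stack: [True]
POP_JUMP_IF_FALSE → pop True; no jump. Stack: []
LOAD_FAST_LOAD_FAST q,q → push 1369,1369. Stack: [1369, 1369]
BINARY_OP * → 1369 * 1369 = 1874161. Stack: [1874161]
STORE_FAST q → q=1874161. Stack: []
LOAD_CONST → push 12. Stack: [12]
LOAD_FAST i → push 0. Stack: [12, 0]
BINARY_OP + → 12 + 0 = 12. Stack: [12]
STORE_FAST q → q=12. Stack: []
LOAD_FAST i → push 0. Stack: [0]
LOAD_CONST → push 1. Stack: [0, 1]
BINARY_OP + → 0 + 1 = 1. Stack: [1]
STORE_FAST i → i=1. Stack: []
LOAD_FAST i → push 1. Stack: [1]
LOAD_CONST → push 2. Stack: [1, 2]
COMPARE_OP bool(<) → 1 vs 2 = True. Stack: [True]
POP_JUMP_IF_FALSE → pop True; no jump. Stack: []
LOAD_FAST_LOAD_FAST q,q → push 12,12. Stack: [12, 12]
BINARY_OP * → 12 * 12 = 144. Stack: [144]
STORE_FAST q → q=144. Stack: []
LOAD_CONST → push 12. Stack: [12]
LOAD_FAST i → push 1. Stack: [12, 1]
BINARY_OP + → 12 + 1 = 13. Stack: [13]
STORE_FAST q → q=13. Stack: []
LOAD_FAST i → push 1. Stack: [1]
LOAD_CONST → push 1. Stack: [1, 1]
BINARY_OP + → 1 + 1 = 2. Stack: [2]
STORE_FAST i → i=2. Stack: []
LOAD_FAST i → push 2. Stack: [2]
LOAD_CONST → push 2. Stack: [2, 2]
COMPARE_OP bool(<) → 2 vs 2 = False. Stack: [False]
POP_JUMP_IF_FALSE → pop False; jump. Stack: []
LOAD_FAST q → push 13. Stack: [13]
RETURN_VALUE → return 13.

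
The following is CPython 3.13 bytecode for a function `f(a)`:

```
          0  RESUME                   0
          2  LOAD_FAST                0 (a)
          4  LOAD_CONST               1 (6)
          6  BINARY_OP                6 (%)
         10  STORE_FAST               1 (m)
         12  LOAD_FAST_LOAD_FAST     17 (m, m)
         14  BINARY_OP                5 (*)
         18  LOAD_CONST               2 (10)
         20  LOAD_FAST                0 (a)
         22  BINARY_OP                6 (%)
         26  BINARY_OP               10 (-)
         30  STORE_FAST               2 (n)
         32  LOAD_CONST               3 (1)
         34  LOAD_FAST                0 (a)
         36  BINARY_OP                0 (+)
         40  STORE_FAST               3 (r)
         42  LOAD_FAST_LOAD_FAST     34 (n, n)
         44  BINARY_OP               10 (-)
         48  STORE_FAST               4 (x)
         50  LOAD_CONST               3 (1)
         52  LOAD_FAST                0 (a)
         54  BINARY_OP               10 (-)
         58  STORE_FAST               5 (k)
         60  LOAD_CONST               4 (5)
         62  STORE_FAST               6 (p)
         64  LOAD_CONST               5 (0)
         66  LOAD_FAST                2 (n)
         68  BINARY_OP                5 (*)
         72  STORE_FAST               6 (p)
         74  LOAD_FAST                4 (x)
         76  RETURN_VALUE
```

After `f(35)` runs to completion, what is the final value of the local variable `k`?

LOAD_FAST a → push 35. Stack: [35]
LOAD_CONST → push 6. Stack: [35, 6]
BINARY_OP % → 35 % 6 = 5. Stack: [5]
STORE_FAST m → m=5. Stack: []
LOAD_FAST_LOAD_FAST m,m → push 5,5. Stack: [5, 5]
BINARY_OP * → 5 * 5 = 25. Stack: [25]
LOAD_CONST → push 10. Stack: [25, 10]
LOAD_FAST a → push 35. Stack: [25, 10, 35]
BINARY_OP % → 10 % 35 = 10. Stack: [25, 10]
BINARY_OP - → 25 - 10 = 15. Stack: [15]
STORE_FAST n → n=15. Stack: []
LOAD_CONST → push 1. Stack: [1]
LOAD_FAST a → push 35. Stack: [1, 35]
BINARY_OP + → 1 + 35 = 36. Stack: [36]
STORE_FAST r → r=36. Stack: []
LOAD_FAST_LOAD_FAST n,n → push 15,15. Stack: [15, 15]
BINARY_OP - → 15 - 15 = 0. Stack: [0]
STORE_FAST x → x=0. Stack: []
LOAD_CONST → push 1. Stack: [1]
LOAD_FAST a → push 35. Stack: [1, 35]
BINARY_OP - → 1 - 35 = -34. Stack: [-34]
STORE_FAST k → k=-34. Stack: []
LOAD_CONST → push 5. Stack: [5]
STORE_FAST p → p=5. Stack: []
LOAD_CONST → push 0. Stack: [0]
LOAD_FAST n → push 15. Stack: [0, 15]
BINARY_OP * → 0 * 15 = 0. Stack: [0]
STORE_FAST p → p=0. Stack: []
LOAD_FAST x → push 0. Stack: [0]
RETURN_VALUE → return 0.

-34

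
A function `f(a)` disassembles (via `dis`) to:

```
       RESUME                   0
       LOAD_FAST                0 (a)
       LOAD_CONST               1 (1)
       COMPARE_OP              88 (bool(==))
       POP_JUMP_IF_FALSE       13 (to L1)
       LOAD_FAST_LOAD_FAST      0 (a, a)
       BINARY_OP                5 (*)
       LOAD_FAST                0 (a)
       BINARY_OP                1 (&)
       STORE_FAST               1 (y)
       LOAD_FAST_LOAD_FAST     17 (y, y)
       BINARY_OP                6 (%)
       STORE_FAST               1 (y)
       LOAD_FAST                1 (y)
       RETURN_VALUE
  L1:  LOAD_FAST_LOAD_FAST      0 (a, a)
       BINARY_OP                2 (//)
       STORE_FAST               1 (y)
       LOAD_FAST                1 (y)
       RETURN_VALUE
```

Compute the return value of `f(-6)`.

LOAD_FAST a → push -6. Stack: [-6]
LOAD_CONST → push 1. Stack: [-6, 1]
COMPARE_OP bool(==) → -6 vs 1 = False. Stack: [False]
POP_JUMP_IF_FALSE → pop False; jump. Stack: []
LOAD_FAST_LOAD_FAST a,a → push -6,-6. Stack: [-6, -6]
BINARY_OP // → -6 // -6 = 1. Stack: [1]
STORE_FAST y → y=1. Stack: []
LOAD_FAST y → push 1. Stack: [1]
RETURN_VALUE → return 1.

1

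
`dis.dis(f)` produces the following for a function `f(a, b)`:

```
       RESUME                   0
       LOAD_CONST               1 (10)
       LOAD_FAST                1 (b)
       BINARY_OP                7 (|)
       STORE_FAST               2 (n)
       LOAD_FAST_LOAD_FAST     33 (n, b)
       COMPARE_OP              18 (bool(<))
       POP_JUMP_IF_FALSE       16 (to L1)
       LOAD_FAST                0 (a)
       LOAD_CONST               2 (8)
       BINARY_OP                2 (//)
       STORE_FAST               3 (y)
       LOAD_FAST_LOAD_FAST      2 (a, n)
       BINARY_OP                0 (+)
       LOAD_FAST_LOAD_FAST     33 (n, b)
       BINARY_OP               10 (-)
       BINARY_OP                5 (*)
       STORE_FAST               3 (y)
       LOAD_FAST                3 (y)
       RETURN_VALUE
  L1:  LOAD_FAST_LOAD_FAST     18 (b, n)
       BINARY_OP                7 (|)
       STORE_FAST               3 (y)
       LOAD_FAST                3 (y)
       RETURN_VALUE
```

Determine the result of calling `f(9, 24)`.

LOAD_CONST → push 10. Stack: [10]
LOAD_FAST b → push 24. Stack: [10, 24]
BINARY_OP | → 10 | 24 = 26. Stack: [26]
STORE_FAST n → n=26. Stack: []
LOAD_FAST_LOAD_FAST n,b → push 26,24. Stack: [26, 24]
COMPARE_OP bool(<) → 26 vs 24 = False. Stack: [False]
POP_JUMP_IF_FALSE → pop False; jump. Stack: []
LOAD_FAST_LOAD_FAST b,n → push 24,26. Stack: [24, 26]
BINARY_OP | → 24 | 26 = 26. Stack: [26]
STORE_FAST y → y=26. Stack: []
LOAD_FAST y → push 26. Stack: [26]
RETURN_VALUE → return 26.

26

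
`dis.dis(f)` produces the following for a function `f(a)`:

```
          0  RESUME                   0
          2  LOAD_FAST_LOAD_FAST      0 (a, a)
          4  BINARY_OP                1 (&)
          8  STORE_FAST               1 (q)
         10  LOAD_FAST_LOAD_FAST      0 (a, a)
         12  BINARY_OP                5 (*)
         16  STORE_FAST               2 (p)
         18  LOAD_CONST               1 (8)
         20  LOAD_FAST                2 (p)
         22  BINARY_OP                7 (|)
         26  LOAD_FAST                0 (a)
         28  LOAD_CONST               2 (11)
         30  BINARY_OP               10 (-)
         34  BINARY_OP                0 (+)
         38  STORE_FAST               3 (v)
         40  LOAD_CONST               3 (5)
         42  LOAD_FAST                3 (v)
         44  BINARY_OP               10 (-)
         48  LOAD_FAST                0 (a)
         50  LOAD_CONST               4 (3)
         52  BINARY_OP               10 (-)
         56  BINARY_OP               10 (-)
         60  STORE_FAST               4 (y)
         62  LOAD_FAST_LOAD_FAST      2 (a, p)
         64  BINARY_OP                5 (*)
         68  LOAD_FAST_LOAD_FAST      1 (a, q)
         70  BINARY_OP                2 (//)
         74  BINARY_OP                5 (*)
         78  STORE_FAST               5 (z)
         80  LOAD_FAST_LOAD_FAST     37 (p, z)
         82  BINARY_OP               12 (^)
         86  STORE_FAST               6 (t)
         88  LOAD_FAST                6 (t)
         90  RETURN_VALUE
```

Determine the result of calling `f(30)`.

27388

LOAD_FAST_LOAD_FAST a,a → push 30,30. Stack: [30, 30]
BINARY_OP & → 30 & 30 = 30. Stack: [30]
STORE_FAST q → q=30. Stack: []
LOAD_FAST_LOAD_FAST a,a → push 30,30. Stack: [30, 30]
BINARY_OP * → 30 * 30 = 900. Stack: [900]
STORE_FAST p → p=900. Stack: []
LOAD_CONST → push 8. Stack: [8]
LOAD_FAST p → push 900. Stack: [8, 900]
BINARY_OP | → 8 | 900 = 908. Stack: [908]
LOAD_FAST a → push 30. Stack: [908, 30]
LOAD_CONST → push 11. Stack: [908, 30, 11]
BINARY_OP - → 30 - 11 = 19. Stack: [908, 19]
BINARY_OP + → 908 + 19 = 927. Stack: [927]
STORE_FAST v → v=927. Stack: []
LOAD_CONST → push 5. Stack: [5]
LOAD_FAST v → push 927. Stack: [5, 927]
BINARY_OP - → 5 - 927 = -922. Stack: [-922]
LOAD_FAST a → push 30. Stack: [-922, 30]
LOAD_CONST → push 3. Stack: [-922, 30, 3]
BINARY_OP - → 30 - 3 = 27. Stack: [-922, 27]
BINARY_OP - → -922 - 27 = -949. Stack: [-949]
STORE_FAST y → y=-949. Stack: []
LOAD_FAST_LOAD_FAST a,p → push 30,900. Stack: [30, 900]
BINARY_OP * → 30 * 900 = 27000. Stack: [27000]
LOAD_FAST_LOAD_FAST a,q → push 30,30. Stack: [27000, 30, 30]
BINARY_OP // → 30 // 30 = 1. Stack: [27000, 1]
BINARY_OP * → 27000 * 1 = 27000. Stack: [27000]
STORE_FAST z → z=27000. Stack: []
LOAD_FAST_LOAD_FAST p,z → push 900,27000. Stack: [900, 27000]
BINARY_OP ^ → 900 ^ 27000 = 27388. Stack: [27388]
STORE_FAST t → t=27388. Stack: []
LOAD_FAST t → push 27388. Stack: [27388]
RETURN_VALUE → return 27388.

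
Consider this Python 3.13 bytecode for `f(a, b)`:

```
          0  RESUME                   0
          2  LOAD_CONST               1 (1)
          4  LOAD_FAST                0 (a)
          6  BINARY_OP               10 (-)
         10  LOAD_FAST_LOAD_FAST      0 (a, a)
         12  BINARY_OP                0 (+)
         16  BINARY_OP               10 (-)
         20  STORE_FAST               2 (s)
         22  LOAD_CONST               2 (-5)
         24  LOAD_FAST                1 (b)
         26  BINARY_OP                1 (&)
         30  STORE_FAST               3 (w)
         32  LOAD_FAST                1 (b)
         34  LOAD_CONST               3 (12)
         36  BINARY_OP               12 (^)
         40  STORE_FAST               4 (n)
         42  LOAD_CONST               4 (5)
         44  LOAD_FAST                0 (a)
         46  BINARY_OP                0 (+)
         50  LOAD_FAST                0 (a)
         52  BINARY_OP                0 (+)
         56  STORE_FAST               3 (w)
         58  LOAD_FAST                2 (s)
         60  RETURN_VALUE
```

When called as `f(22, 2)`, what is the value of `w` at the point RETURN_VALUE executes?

LOAD_CONST → push 1. Stack: [1]
LOAD_FAST a → push 22. Stack: [1, 22]
BINARY_OP - → 1 - 22 = -21. Stack: [-21]
LOAD_FAST_LOAD_FAST a,a → push 22,22. Stack: [-21, 22, 22]
BINARY_OP + → 22 + 22 = 44. Stack: [-21, 44]
BINARY_OP - → -21 - 44 = -65. Stack: [-65]
STORE_FAST s → s=-65. Stack: []
LOAD_CONST → push -5. Stack: [-5]
LOAD_FAST b → push 2. Stack: [-5, 2]
BINARY_OP & → -5 & 2 = 2. Stack: [2]
STORE_FAST w → w=2. Stack: []
LOAD_FAST b → push 2. Stack: [2]
LOAD_CONST → push 12. Stack: [2, 12]
BINARY_OP ^ → 2 ^ 12 = 14. Stack: [14]
STORE_FAST n → n=14. Stack: []
LOAD_CONST → push 5. Stack: [5]
LOAD_FAST a → push 22. Stack: [5, 22]
BINARY_OP + → 5 + 22 = 27. Stack: [27]
LOAD_FAST a → push 22. Stack: [27, 22]
BINARY_OP + → 27 + 22 = 49. Stack: [49]
STORE_FAST w → w=49. Stack: []
LOAD_FAST s → push -65. Stack: [-65]
RETURN_VALUE → return -65.

49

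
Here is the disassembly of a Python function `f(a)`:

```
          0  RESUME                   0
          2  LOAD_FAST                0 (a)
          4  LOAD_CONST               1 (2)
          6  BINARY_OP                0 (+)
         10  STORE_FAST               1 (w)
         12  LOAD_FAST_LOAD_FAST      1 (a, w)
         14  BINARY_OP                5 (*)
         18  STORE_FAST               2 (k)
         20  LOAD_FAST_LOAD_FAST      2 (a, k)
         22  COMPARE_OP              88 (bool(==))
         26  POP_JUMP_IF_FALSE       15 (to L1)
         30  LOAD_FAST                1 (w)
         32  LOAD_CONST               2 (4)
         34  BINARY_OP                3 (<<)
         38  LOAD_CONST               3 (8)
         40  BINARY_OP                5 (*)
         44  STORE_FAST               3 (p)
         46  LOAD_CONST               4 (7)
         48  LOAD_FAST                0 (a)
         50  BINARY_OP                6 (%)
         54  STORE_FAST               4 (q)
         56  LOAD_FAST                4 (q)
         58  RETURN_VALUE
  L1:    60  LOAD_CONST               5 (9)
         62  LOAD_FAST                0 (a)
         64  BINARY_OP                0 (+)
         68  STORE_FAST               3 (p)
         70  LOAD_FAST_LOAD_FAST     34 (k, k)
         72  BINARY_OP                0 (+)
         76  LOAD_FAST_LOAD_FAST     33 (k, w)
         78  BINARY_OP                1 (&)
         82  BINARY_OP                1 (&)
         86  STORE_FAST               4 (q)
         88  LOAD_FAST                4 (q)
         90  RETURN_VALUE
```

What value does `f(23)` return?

24

LOAD_FAST a → push 23. Stack: [23]
LOAD_CONST → push 2. Stack: [23, 2]
BINARY_OP + → 23 + 2 = 25. Stack: [25]
STORE_FAST w → w=25. Stack: []
LOAD_FAST_LOAD_FAST a,w → push 23,25. Stack: [23, 25]
BINARY_OP * → 23 * 25 = 575. Stack: [575]
STORE_FAST k → k=575. Stack: []
LOAD_FAST_LOAD_FAST a,k → push 23,575. Stack: [23, 575]
COMPARE_OP bool(==) → 23 vs 575 = False. Stack: [False]
POP_JUMP_IF_FALSE → pop False; jump. Stack: []
LOAD_CONST → push 9. Stack: [9]
LOAD_FAST a → push 23. Stack: [9, 23]
BINARY_OP + → 9 + 23 = 32. Stack: [32]
STORE_FAST p → p=32. Stack: []
LOAD_FAST_LOAD_FAST k,k → push 575,575. Stack: [575, 575]
BINARY_OP + → 575 + 575 = 1150. Stack: [1150]
LOAD_FAST_LOAD_FAST k,w → push 575,25. Stack: [1150, 575, 25]
BINARY_OP & → 575 & 25 = 25. Stack: [1150, 25]
BINARY_OP & → 1150 & 25 = 24. Stack: [24]
STORE_FAST q → q=24. Stack: []
LOAD_FAST q → push 24. Stack: [24]
RETURN_VALUE → return 24.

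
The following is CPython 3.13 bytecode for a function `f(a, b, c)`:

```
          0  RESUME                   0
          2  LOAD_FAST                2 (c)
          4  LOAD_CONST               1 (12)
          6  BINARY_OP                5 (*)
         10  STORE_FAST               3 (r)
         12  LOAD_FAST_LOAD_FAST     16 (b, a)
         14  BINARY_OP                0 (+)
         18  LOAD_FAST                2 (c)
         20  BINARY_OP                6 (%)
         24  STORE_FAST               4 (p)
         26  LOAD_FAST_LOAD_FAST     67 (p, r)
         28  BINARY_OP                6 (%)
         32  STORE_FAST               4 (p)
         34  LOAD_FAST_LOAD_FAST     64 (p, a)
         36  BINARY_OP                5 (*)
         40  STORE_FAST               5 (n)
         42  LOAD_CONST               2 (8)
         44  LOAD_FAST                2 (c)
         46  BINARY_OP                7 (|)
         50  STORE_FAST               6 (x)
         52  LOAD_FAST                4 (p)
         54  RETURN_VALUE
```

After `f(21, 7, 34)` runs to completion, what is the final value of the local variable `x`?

42

LOAD_FAST c → push 34. Stack: [34]
LOAD_CONST → push 12. Stack: [34, 12]
BINARY_OP * → 34 * 12 = 408. Stack: [408]
STORE_FAST r → r=408. Stack: []
LOAD_FAST_LOAD_FAST b,a → push 7,21. Stack: [7, 21]
BINARY_OP + → 7 + 21 = 28. Stack: [28]
LOAD_FAST c → push 34. Stack: [28, 34]
BINARY_OP % → 28 % 34 = 28. Stack: [28]
STORE_FAST p → p=28. Stack: []
LOAD_FAST_LOAD_FAST p,r → push 28,408. Stack: [28, 408]
BINARY_OP % → 28 % 408 = 28. Stack: [28]
STORE_FAST p → p=28. Stack: []
LOAD_FAST_LOAD_FAST p,a → push 28,21. Stack: [28, 21]
BINARY_OP * → 28 * 21 = 588. Stack: [588]
STORE_FAST n → n=588. Stack: []
LOAD_CONST → push 8. Stack: [8]
LOAD_FAST c → push 34. Stack: [8, 34]
BINARY_OP | → 8 | 34 = 42. Stack: [42]
STORE_FAST x → x=42. Stack: []
LOAD_FAST p → push 28. Stack: [28]
RETURN_VALUE → return 28.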